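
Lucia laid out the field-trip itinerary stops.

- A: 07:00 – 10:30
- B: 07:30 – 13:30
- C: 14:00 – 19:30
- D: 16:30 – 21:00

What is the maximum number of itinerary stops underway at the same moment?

2

Sort all start/end points and keep a running count:
07:00 start A → 1
07:30 start B → 2
10:30 end A → 1
13:30 end B → 0
14:00 start C → 1
16:30 start D → 2
19:30 end C → 1
21:00 end D → 0
Peak is 2, at 07:30 (A, B).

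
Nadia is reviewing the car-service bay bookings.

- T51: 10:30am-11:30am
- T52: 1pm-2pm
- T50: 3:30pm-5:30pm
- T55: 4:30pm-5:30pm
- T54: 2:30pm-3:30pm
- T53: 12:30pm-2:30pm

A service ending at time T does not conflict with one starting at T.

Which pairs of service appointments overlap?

Two intervals overlap when each starts before the other ends.
Sorted by start: T51, T53, T52, T54, T50, T55.
T53 starts after T51 ends — done with T51.
T52 starts before T53 ends → T53 and T52 overlap.
T54 starts exactly when T53 ends (back-to-back, no overlap) — done with T53.
T54 starts after T52 ends — done with T52.
T50 starts exactly when T54 ends (back-to-back, no overlap) — done with T54.
T55 starts before T50 ends → T50 and T55 overlap.

T50 & T55, T52 & T53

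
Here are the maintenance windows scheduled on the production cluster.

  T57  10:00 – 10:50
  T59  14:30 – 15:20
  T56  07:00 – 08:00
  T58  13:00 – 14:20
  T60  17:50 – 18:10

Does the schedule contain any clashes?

No

Sorted by start: T56, T57, T58, T59, T60.
T57 starts after T56 ends — done with T56.
T58 starts after T57 ends — done with T57.
T59 starts after T58 ends — done with T58.
T60 starts after T59 ends.
Every pair is clear; the schedule has no overlaps.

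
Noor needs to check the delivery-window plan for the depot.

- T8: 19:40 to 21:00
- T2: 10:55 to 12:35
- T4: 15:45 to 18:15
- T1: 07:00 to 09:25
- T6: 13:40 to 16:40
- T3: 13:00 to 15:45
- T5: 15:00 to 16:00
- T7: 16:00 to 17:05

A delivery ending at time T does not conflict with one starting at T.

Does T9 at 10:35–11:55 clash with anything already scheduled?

Yes — it overlaps T2

T1: ends 09:25 at or before T9 starts 10:35 → clear.
T2: starts 10:55 before T9 ends 11:55, and ends 12:35 after T9 starts 10:35 → overlap.
T3: starts 13:00 at or after T9 ends 11:55 → clear.
T6: starts 13:40 at or after T9 ends 11:55 → clear.
T5: starts 15:00 at or after T9 ends 11:55 → clear.
T4: starts 15:45 at or after T9 ends 11:55 → clear.
T7: starts 16:00 at or after T9 ends 11:55 → clear.
T8: starts 19:40 at or after T9 ends 11:55 → clear.
T9 overlaps T2.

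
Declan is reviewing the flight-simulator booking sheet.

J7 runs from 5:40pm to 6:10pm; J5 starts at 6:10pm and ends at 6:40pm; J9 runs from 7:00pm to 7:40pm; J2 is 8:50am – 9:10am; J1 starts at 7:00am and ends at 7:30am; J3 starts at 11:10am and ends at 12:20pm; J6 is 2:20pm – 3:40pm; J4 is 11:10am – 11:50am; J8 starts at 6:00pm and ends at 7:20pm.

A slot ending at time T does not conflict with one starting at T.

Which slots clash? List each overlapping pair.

J3 & J4, J5 & J8, J7 & J8, J8 & J9

Check each pair: they overlap iff neither finishes before the other starts.
Sorted by start: J1, J2, J3, J4, J6, J7, J8, J5, J9.
J2 starts after J1 ends — done with J1.
J3 starts after J2 ends — done with J2.
J4 starts before J3 ends → J3 and J4 overlap.
J6 starts after J3 ends — done with J3.
J6 starts after J4 ends — done with J4.
J7 starts after J6 ends — done with J6.
J8 starts before J7 ends → J7 and J8 overlap.
J5 starts exactly when J7 ends (back-to-back, no overlap) — done with J7.
J5 starts before J8 ends → J8 and J5 overlap.
J9 starts before J8 ends → J8 and J9 overlap.
J9 starts after J5 ends.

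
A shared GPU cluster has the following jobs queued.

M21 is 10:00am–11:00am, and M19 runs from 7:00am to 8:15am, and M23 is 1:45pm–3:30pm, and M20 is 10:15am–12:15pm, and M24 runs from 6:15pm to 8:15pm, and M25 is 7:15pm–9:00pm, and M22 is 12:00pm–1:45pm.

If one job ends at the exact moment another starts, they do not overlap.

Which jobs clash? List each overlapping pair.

M20 & M21, M20 & M22, M24 & M25

Sorted by start: M19, M21, M20, M22, M23, M24, M25.
M21 starts after M19 ends — done with M19.
M20 starts before M21 ends → M21 and M20 overlap.
M22 starts after M21 ends — done with M21.
M22 starts before M20 ends → M20 and M22 overlap.
M23 starts after M20 ends — done with M20.
M23 starts exactly when M22 ends (back-to-back, no overlap) — done with M22.
M24 starts after M23 ends — done with M23.
M25 starts before M24 ends → M24 and M25 overlap.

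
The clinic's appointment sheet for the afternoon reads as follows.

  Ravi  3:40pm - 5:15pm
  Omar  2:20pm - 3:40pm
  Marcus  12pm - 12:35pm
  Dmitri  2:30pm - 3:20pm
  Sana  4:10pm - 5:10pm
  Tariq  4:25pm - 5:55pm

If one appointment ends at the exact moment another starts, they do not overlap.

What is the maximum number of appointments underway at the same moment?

Sort all start/end points and keep a running count:
12pm start Marcus → 1
12:35pm end Marcus → 0
2:20pm start Omar → 1
2:30pm start Dmitri → 2
3:20pm end Dmitri → 1
3:40pm end Omar → 0
3:40pm start Ravi → 1
4:10pm start Sana → 2
4:25pm start Tariq → 3
5:10pm end Sana → 2
5:15pm end Ravi → 1
5:55pm end Tariq → 0
Peak is 3, at 4:25pm (Ravi, Sana, Tariq).

3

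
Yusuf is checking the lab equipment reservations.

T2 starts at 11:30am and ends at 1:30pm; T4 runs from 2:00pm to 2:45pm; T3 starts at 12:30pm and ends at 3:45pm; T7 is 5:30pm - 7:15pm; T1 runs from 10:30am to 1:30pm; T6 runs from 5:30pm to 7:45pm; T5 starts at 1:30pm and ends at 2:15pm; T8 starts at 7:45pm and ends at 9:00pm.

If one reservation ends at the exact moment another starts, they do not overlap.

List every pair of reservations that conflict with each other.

T1 & T2, T1 & T3, T2 & T3, T3 & T4, T3 & T5, T4 & T5, T6 & T7

Sorted by start: T1, T2, T3, T5, T4, T6, T7, T8.
T2 starts before T1 ends → T1 and T2 overlap.
T3 starts before T1 ends → T1 and T3 overlap.
T5 starts exactly when T1 ends (back-to-back, no overlap), so T1 has no further overlaps.
T3 starts before T2 ends → T2 and T3 overlap.
T5 starts exactly when T2 ends (back-to-back, no overlap), so T2 has no further overlaps.
T5 starts before T3 ends → T3 and T5 overlap.
T4 starts before T3 ends → T3 and T4 overlap.
T6 starts after T3 ends, so T3 has no further overlaps.
T4 starts before T5 ends → T5 and T4 overlap.
T6 starts after T5 ends, so T5 has no further overlaps.
T6 starts after T4 ends, so T4 has no further overlaps.
T7 starts before T6 ends → T6 and T7 overlap.
T8 starts exactly when T6 ends (back-to-back, no overlap).
T8 starts after T7 ends.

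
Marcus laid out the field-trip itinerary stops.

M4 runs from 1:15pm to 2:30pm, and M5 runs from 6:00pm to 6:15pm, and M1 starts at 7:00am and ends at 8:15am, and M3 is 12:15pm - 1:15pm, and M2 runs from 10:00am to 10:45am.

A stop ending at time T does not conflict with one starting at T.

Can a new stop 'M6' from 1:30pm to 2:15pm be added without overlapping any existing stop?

No — it overlaps M4

M1: ends 8:15am at or before M6 starts 1:30pm → clear.
M2: ends 10:45am at or before M6 starts 1:30pm → clear.
M3: ends 1:15pm at or before M6 starts 1:30pm → clear.
M4: starts 1:15pm before M6 ends 2:15pm, and ends 2:30pm after M6 starts 1:30pm → overlap.
M5: starts 6:00pm at or after M6 ends 2:15pm → clear.
M6 overlaps M4.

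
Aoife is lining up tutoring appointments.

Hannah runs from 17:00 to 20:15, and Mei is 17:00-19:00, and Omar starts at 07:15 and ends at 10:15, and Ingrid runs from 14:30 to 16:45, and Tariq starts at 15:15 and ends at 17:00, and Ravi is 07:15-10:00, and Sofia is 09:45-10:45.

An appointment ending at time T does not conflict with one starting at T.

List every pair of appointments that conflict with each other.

Hannah & Mei, Ingrid & Tariq, Omar & Ravi, Omar & Sofia, Ravi & Sofia

Sorted by start: Omar, Ravi, Sofia, Ingrid, Tariq, Hannah, Mei.
Ravi starts before Omar ends → Omar and Ravi overlap.
Sofia starts before Omar ends → Omar and Sofia overlap.
Ingrid starts after Omar ends; Omar is clear from here.
Sofia starts before Ravi ends → Ravi and Sofia overlap.
Ingrid starts after Ravi ends; Ravi is clear from here.
Ingrid starts after Sofia ends; Sofia is clear from here.
Tariq starts before Ingrid ends → Ingrid and Tariq overlap.
Hannah starts after Ingrid ends; Ingrid is clear from here.
Hannah starts exactly when Tariq ends (back-to-back, no overlap); Tariq is clear from here.
Mei starts before Hannah ends → Hannah and Mei overlap.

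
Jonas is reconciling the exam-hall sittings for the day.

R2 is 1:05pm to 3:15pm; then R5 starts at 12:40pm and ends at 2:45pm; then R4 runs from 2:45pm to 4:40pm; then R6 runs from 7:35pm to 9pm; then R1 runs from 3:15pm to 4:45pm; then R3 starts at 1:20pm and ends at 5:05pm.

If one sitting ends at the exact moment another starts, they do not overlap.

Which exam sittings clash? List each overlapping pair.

Sorted by start: R5, R2, R3, R4, R1, R6.
R2 starts before R5 ends → R5 and R2 overlap.
R3 starts before R5 ends → R5 and R3 overlap.
R4 starts exactly when R5 ends (back-to-back, no overlap) — done with R5.
R3 starts before R2 ends → R2 and R3 overlap.
R4 starts before R2 ends → R2 and R4 overlap.
R1 starts exactly when R2 ends (back-to-back, no overlap) — done with R2.
R4 starts before R3 ends → R3 and R4 overlap.
R1 starts before R3 ends → R3 and R1 overlap.
R6 starts after R3 ends.
R1 starts before R4 ends → R4 and R1 overlap.
R6 starts after R4 ends.
R6 starts after R1 ends.

R1 & R3, R1 & R4, R2 & R3, R2 & R4, R2 & R5, R3 & R4, R3 & R5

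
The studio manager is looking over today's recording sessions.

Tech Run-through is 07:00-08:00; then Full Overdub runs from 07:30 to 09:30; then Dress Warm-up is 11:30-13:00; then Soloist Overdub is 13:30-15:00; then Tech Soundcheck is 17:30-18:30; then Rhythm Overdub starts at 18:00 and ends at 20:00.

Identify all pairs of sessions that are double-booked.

Full Overdub & Tech Run-through, Rhythm Overdub & Tech Soundcheck

Sorted by start: Tech Run-through, Full Overdub, Dress Warm-up, Soloist Overdub, Tech Soundcheck, Rhythm Overdub.
Full Overdub starts before Tech Run-through ends → Tech Run-through and Full Overdub overlap.
Dress Warm-up starts after Tech Run-through ends, so Tech Run-through has no further overlaps.
Dress Warm-up starts after Full Overdub ends, so Full Overdub has no further overlaps.
Soloist Overdub starts after Dress Warm-up ends, so Dress Warm-up has no further overlaps.
Tech Soundcheck starts after Soloist Overdub ends, so Soloist Overdub has no further overlaps.
Rhythm Overdub starts before Tech Soundcheck ends → Tech Soundcheck and Rhythm Overdub overlap.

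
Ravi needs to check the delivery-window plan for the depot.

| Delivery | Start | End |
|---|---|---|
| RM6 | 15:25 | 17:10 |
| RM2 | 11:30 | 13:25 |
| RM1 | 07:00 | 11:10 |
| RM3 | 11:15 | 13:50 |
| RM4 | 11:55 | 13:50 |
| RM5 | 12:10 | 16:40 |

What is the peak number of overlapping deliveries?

4

Walk through starts and ends in time order (an end at T is processed before a start at T):
07:00 start RM1 → 1
11:10 end RM1 → 0
11:15 start RM3 → 1
11:30 start RM2 → 2
11:55 start RM4 → 3
12:10 start RM5 → 4
13:25 end RM2 → 3
13:50 end RM3 → 2
13:50 end RM4 → 1
15:25 start RM6 → 2
16:40 end RM5 → 1
17:10 end RM6 → 0
Peak is 4, at 12:10 (RM2, RM3, RM4, RM5).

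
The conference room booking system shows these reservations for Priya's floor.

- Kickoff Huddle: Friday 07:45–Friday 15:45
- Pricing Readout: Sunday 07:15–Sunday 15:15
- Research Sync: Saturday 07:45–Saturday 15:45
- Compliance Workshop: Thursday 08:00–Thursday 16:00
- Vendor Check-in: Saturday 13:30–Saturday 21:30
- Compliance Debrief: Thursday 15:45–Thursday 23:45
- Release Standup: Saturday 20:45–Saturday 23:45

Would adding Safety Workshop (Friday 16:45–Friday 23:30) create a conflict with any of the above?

Compliance Workshop: ends Thursday 16:00 at or before Safety Workshop starts Friday 16:45 → clear.
Compliance Debrief: ends Thursday 23:45 at or before Safety Workshop starts Friday 16:45 → clear.
Kickoff Huddle: ends Friday 15:45 at or before Safety Workshop starts Friday 16:45 → clear.
Research Sync: starts Saturday 07:45 at or after Safety Workshop ends Friday 23:30 → clear.
Vendor Check-in: starts Saturday 13:30 at or after Safety Workshop ends Friday 23:30 → clear.
Release Standup: starts Saturday 20:45 at or after Safety Workshop ends Friday 23:30 → clear.
Pricing Readout: starts Sunday 07:15 at or after Safety Workshop ends Friday 23:30 → clear.

No — it doesn't clash with anything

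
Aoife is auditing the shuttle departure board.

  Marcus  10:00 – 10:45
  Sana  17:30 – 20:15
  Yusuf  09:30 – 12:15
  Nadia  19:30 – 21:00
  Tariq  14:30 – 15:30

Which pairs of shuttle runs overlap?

Marcus & Yusuf, Nadia & Sana

Sorted by start: Yusuf, Marcus, Tariq, Sana, Nadia.
Marcus starts before Yusuf ends → Yusuf and Marcus overlap.
Tariq starts after Yusuf ends — done with Yusuf.
Tariq starts after Marcus ends — done with Marcus.
Sana starts after Tariq ends — done with Tariq.
Nadia starts before Sana ends → Sana and Nadia overlap.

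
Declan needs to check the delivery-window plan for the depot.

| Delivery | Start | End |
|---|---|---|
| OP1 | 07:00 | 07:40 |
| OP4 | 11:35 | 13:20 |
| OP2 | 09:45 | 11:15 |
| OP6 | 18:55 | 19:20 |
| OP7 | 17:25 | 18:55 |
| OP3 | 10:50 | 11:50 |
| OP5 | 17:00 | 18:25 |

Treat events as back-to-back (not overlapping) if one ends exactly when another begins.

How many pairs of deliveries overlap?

3

Sorted by start: OP1, OP2, OP3, OP4, OP5, OP7, OP6.
OP2 starts after OP1 ends — done with OP1.
OP3 starts before OP2 ends → OP2 and OP3 overlap.
OP4 starts after OP2 ends — done with OP2.
OP4 starts before OP3 ends → OP3 and OP4 overlap.
OP5 starts after OP3 ends — done with OP3.
OP5 starts after OP4 ends — done with OP4.
OP7 starts before OP5 ends → OP5 and OP7 overlap.
OP6 starts after OP5 ends.
OP6 starts exactly when OP7 ends (back-to-back, no overlap).
Overlapping pairs: OP2 & OP3, OP3 & OP4, OP5 & OP7 — 3 in total.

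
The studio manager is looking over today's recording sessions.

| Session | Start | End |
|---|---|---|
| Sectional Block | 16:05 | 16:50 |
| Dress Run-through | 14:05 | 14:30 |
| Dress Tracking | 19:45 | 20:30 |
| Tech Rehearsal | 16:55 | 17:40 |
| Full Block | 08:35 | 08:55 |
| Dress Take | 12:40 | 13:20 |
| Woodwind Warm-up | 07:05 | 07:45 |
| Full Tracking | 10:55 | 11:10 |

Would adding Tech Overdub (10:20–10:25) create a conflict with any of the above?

No — it doesn't clash with anything

Woodwind Warm-up: ends 07:45 at or before Tech Overdub starts 10:20 → clear.
Full Block: ends 08:55 at or before Tech Overdub starts 10:20 → clear.
Full Tracking: starts 10:55 at or after Tech Overdub ends 10:25 → clear.
Dress Take: starts 12:40 at or after Tech Overdub ends 10:25 → clear.
Dress Run-through: starts 14:05 at or after Tech Overdub ends 10:25 → clear.
Sectional Block: starts 16:05 at or after Tech Overdub ends 10:25 → clear.
Tech Rehearsal: starts 16:55 at or after Tech Overdub ends 10:25 → clear.
Dress Tracking: starts 19:45 at or after Tech Overdub ends 10:25 → clear.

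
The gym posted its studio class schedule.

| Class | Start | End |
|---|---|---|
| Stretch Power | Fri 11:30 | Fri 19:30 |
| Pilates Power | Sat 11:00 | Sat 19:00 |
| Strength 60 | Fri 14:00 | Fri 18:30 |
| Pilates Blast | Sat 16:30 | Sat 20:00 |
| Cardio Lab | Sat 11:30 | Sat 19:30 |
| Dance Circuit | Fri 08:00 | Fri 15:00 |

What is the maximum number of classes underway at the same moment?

Sort all start/end points and keep a running count:
Fri 08:00 start Dance Circuit → 1
Fri 11:30 start Stretch Power → 2
Fri 14:00 start Strength 60 → 3
Fri 15:00 end Dance Circuit → 2
Fri 18:30 end Strength 60 → 1
Fri 19:30 end Stretch Power → 0
Sat 11:00 start Pilates Power → 1
Sat 11:30 start Cardio Lab → 2
Sat 16:30 start Pilates Blast → 3
Sat 19:00 end Pilates Power → 2
Sat 19:30 end Cardio Lab → 1
Sat 20:00 end Pilates Blast → 0
Peak is 3, at Fri 14:00 (Dance Circuit, Strength 60, Stretch Power).

3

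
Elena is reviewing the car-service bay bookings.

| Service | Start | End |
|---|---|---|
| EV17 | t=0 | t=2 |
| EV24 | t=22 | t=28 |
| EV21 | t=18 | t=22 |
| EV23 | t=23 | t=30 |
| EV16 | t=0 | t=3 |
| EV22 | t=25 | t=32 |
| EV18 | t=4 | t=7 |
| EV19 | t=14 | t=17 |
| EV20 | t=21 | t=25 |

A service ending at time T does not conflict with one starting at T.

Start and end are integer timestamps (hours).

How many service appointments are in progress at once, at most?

Sweep the timeline, counting +1 at each start and −1 at each end (ends before starts at a tie):
t=0 start EV16 → 1
t=0 start EV17 → 2
t=2 end EV17 → 1
t=3 end EV16 → 0
t=4 start EV18 → 1
t=7 end EV18 → 0
t=14 start EV19 → 1
t=17 end EV19 → 0
t=18 start EV21 → 1
t=21 start EV20 → 2
t=22 end EV21 → 1
t=22 start EV24 → 2
t=23 start EV23 → 3
t=25 end EV20 → 2
t=25 start EV22 → 3
t=28 end EV24 → 2
t=30 end EV23 → 1
t=32 end EV22 → 0
Peak is 3, at t=23 (EV20, EV23, EV24).

3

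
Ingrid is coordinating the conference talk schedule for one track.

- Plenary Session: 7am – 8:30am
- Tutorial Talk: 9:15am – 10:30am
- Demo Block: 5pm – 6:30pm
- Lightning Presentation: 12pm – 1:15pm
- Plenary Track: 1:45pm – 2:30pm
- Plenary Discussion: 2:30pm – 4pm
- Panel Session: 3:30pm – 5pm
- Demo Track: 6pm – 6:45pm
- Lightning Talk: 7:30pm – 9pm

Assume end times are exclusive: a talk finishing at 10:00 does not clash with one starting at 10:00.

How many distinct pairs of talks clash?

Sorted by start: Plenary Session, Tutorial Talk, Lightning Presentation, Plenary Track, Plenary Discussion, Panel Session, Demo Block, Demo Track, Lightning Talk.
Tutorial Talk starts after Plenary Session ends — done with Plenary Session.
Lightning Presentation starts after Tutorial Talk ends — done with Tutorial Talk.
Plenary Track starts after Lightning Presentation ends — done with Lightning Presentation.
Plenary Discussion starts exactly when Plenary Track ends (back-to-back, no overlap) — done with Plenary Track.
Panel Session starts before Plenary Discussion ends → Plenary Discussion and Panel Session overlap.
Demo Block starts after Plenary Discussion ends — done with Plenary Discussion.
Demo Block starts exactly when Panel Session ends (back-to-back, no overlap) — done with Panel Session.
Demo Track starts before Demo Block ends → Demo Block and Demo Track overlap.
Lightning Talk starts after Demo Block ends.
Lightning Talk starts after Demo Track ends.
Overlapping pairs: Demo Block & Demo Track, Panel Session & Plenary Discussion — 2 in total.

2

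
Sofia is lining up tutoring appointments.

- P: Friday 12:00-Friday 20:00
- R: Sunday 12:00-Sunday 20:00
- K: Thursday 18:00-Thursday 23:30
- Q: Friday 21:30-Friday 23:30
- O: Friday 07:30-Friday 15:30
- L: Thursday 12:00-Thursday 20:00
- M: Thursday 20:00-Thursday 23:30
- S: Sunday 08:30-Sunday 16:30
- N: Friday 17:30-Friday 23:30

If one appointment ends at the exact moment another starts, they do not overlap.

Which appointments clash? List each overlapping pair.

Sorted by start: L, K, M, O, P, N, Q, S, R.
K starts before L ends → L and K overlap.
M starts exactly when L ends (back-to-back, no overlap) — done with L.
M starts before K ends → K and M overlap.
O starts after K ends — done with K.
O starts after M ends — done with M.
P starts before O ends → O and P overlap.
N starts after O ends — done with O.
N starts before P ends → P and N overlap.
Q starts after P ends — done with P.
Q starts before N ends → N and Q overlap.
S starts after N ends — done with N.
S starts after Q ends — done with Q.
R starts before S ends → S and R overlap.

K & L, K & M, N & P, N & Q, O & P, R & S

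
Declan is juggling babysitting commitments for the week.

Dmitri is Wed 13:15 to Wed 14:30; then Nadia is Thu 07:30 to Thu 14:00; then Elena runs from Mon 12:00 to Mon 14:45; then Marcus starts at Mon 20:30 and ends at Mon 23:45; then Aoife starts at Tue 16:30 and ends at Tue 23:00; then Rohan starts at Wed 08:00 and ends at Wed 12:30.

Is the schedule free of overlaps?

Sorted by start: Elena, Marcus, Aoife, Rohan, Dmitri, Nadia.
Marcus starts after Elena ends — done with Elena.
Aoife starts after Marcus ends — done with Marcus.
Rohan starts after Aoife ends — done with Aoife.
Dmitri starts after Rohan ends — done with Rohan.
Nadia starts after Dmitri ends.
Every pair is clear; the schedule has no overlaps.

Yes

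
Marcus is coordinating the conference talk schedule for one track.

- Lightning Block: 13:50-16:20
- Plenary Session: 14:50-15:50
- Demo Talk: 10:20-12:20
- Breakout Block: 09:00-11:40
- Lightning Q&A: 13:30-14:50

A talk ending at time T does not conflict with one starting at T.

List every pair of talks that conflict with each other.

Two intervals overlap when each starts before the other ends.
Sorted by start: Breakout Block, Demo Talk, Lightning Q&A, Lightning Block, Plenary Session.
Demo Talk starts before Breakout Block ends → Breakout Block and Demo Talk overlap.
Lightning Q&A starts after Breakout Block ends, so Breakout Block has no further overlaps.
Lightning Q&A starts after Demo Talk ends, so Demo Talk has no further overlaps.
Lightning Block starts before Lightning Q&A ends → Lightning Q&A and Lightning Block overlap.
Plenary Session starts exactly when Lightning Q&A ends (back-to-back, no overlap).
Plenary Session starts before Lightning Block ends → Lightning Block and Plenary Session overlap.

Breakout Block & Demo Talk, Lightning Block & Lightning Q&A, Lightning Block & Plenary Session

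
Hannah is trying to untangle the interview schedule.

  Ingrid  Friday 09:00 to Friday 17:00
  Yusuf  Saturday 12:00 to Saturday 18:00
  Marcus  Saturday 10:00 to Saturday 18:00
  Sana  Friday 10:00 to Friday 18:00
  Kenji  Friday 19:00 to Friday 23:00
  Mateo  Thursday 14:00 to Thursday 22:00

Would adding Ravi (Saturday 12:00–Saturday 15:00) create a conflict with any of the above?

Mateo: ends Thursday 22:00 at or before Ravi starts Saturday 12:00 → clear.
Ingrid: ends Friday 17:00 at or before Ravi starts Saturday 12:00 → clear.
Sana: ends Friday 18:00 at or before Ravi starts Saturday 12:00 → clear.
Kenji: ends Friday 23:00 at or before Ravi starts Saturday 12:00 → clear.
Marcus: starts Saturday 10:00 before Ravi ends Saturday 15:00, and ends Saturday 18:00 after Ravi starts Saturday 12:00 → overlap.
Yusuf: starts Saturday 12:00 before Ravi ends Saturday 15:00, and ends Saturday 18:00 after Ravi starts Saturday 12:00 → overlap.
Ravi overlaps Marcus, Yusuf.

Yes — it overlaps Marcus, Yusuf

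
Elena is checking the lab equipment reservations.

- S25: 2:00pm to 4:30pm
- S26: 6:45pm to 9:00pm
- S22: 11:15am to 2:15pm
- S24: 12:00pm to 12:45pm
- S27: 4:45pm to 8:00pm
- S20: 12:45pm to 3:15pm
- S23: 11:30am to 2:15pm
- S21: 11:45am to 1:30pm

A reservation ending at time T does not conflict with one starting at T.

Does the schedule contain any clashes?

Sorted by start: S22, S23, S21, S24, S20, S25, S27, S26.
S23 starts before S22 ends → S22 and S23 overlap.
That's a conflict, so the schedule is not conflict-free.

Yes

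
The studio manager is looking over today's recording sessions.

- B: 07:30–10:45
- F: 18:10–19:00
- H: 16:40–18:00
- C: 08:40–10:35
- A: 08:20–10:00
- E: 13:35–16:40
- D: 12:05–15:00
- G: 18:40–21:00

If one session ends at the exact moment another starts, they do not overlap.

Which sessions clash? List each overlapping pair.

Sorted by start: B, A, C, D, E, H, F, G.
A starts before B ends → B and A overlap.
C starts before B ends → B and C overlap.
D starts after B ends, so B has no further overlaps.
C starts before A ends → A and C overlap.
D starts after A ends, so A has no further overlaps.
D starts after C ends, so C has no further overlaps.
E starts before D ends → D and E overlap.
H starts after D ends, so D has no further overlaps.
H starts exactly when E ends (back-to-back, no overlap), so E has no further overlaps.
F starts after H ends, so H has no further overlaps.
G starts before F ends → F and G overlap.

A & B, A & C, B & C, D & E, F & G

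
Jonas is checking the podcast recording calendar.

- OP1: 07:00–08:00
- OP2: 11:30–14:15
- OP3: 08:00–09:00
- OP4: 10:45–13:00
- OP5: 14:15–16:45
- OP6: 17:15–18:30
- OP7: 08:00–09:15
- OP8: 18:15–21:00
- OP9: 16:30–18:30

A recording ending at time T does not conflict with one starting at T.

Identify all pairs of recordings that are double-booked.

OP2 & OP4, OP3 & OP7, OP5 & OP9, OP6 & OP8, OP6 & OP9, OP8 & OP9

Sorted by start: OP1, OP3, OP7, OP4, OP2, OP5, OP9, OP6, OP8.
OP3 starts exactly when OP1 ends (back-to-back, no overlap); OP1 is clear from here.
OP7 starts before OP3 ends → OP3 and OP7 overlap.
OP4 starts after OP3 ends; OP3 is clear from here.
OP4 starts after OP7 ends; OP7 is clear from here.
OP2 starts before OP4 ends → OP4 and OP2 overlap.
OP5 starts after OP4 ends; OP4 is clear from here.
OP5 starts exactly when OP2 ends (back-to-back, no overlap); OP2 is clear from here.
OP9 starts before OP5 ends → OP5 and OP9 overlap.
OP6 starts after OP5 ends; OP5 is clear from here.
OP6 starts before OP9 ends → OP9 and OP6 overlap.
OP8 starts before OP9 ends → OP9 and OP8 overlap.
OP8 starts before OP6 ends → OP6 and OP8 overlap.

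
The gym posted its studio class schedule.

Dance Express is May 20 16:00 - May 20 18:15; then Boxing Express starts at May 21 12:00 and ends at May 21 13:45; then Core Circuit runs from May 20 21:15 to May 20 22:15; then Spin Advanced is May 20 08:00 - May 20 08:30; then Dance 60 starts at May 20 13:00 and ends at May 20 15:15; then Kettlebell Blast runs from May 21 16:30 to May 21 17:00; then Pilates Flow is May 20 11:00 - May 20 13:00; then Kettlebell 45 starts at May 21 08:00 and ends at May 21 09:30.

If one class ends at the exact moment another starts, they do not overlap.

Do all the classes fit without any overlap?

Sorted by start: Spin Advanced, Pilates Flow, Dance 60, Dance Express, Core Circuit, Kettlebell 45, Boxing Express, Kettlebell Blast.
Pilates Flow starts after Spin Advanced ends — done with Spin Advanced.
Dance 60 starts exactly when Pilates Flow ends (back-to-back, no overlap) — done with Pilates Flow.
Dance Express starts after Dance 60 ends — done with Dance 60.
Core Circuit starts after Dance Express ends — done with Dance Express.
Kettlebell 45 starts after Core Circuit ends — done with Core Circuit.
Boxing Express starts after Kettlebell 45 ends — done with Kettlebell 45.
Kettlebell Blast starts after Boxing Express ends.
Every pair is clear; the schedule has no overlaps.

Yes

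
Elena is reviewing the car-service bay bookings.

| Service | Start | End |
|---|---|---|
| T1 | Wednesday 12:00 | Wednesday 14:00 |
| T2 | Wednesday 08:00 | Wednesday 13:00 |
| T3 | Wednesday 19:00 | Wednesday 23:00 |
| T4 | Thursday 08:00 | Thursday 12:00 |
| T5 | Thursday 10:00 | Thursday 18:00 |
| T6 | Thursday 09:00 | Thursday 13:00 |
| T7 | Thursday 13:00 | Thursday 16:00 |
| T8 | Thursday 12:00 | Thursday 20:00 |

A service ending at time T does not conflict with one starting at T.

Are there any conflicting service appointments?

Sorted by start: T2, T1, T3, T4, T6, T5, T8, T7.
T1 starts before T2 ends → T2 and T1 overlap.
That's a conflict, so the schedule is not conflict-free.

Yes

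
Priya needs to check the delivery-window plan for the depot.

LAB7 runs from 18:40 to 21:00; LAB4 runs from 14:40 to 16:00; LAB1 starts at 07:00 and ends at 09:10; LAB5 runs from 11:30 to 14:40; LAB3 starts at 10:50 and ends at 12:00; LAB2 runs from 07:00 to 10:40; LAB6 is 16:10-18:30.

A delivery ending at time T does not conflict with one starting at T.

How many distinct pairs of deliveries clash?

Check each pair: they overlap iff neither finishes before the other starts.
Sorted by start: LAB1, LAB2, LAB3, LAB5, LAB4, LAB6, LAB7.
LAB2 starts before LAB1 ends → LAB1 and LAB2 overlap.
LAB3 starts after LAB1 ends, so nothing later overlaps LAB1 either.
LAB3 starts after LAB2 ends, so nothing later overlaps LAB2 either.
LAB5 starts before LAB3 ends → LAB3 and LAB5 overlap.
LAB4 starts after LAB3 ends, so nothing later overlaps LAB3 either.
LAB4 starts exactly when LAB5 ends (back-to-back, no overlap), so nothing later overlaps LAB5 either.
LAB6 starts after LAB4 ends, so nothing later overlaps LAB4 either.
LAB7 starts after LAB6 ends.
Overlapping pairs: LAB1 & LAB2, LAB3 & LAB5 — 2 in total.

2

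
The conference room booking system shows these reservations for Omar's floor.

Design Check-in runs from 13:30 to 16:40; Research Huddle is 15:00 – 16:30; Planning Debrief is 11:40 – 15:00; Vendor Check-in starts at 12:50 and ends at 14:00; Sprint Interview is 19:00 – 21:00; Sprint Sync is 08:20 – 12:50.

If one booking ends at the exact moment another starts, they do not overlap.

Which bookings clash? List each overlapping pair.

Design Check-in & Planning Debrief, Design Check-in & Research Huddle, Design Check-in & Vendor Check-in, Planning Debrief & Sprint Sync, Planning Debrief & Vendor Check-in

Sorted by start: Sprint Sync, Planning Debrief, Vendor Check-in, Design Check-in, Research Huddle, Sprint Interview.
Planning Debrief starts before Sprint Sync ends → Sprint Sync and Planning Debrief overlap.
Vendor Check-in starts exactly when Sprint Sync ends (back-to-back, no overlap) — done with Sprint Sync.
Vendor Check-in starts before Planning Debrief ends → Planning Debrief and Vendor Check-in overlap.
Design Check-in starts before Planning Debrief ends → Planning Debrief and Design Check-in overlap.
Research Huddle starts exactly when Planning Debrief ends (back-to-back, no overlap) — done with Planning Debrief.
Design Check-in starts before Vendor Check-in ends → Vendor Check-in and Design Check-in overlap.
Research Huddle starts after Vendor Check-in ends — done with Vendor Check-in.
Research Huddle starts before Design Check-in ends → Design Check-in and Research Huddle overlap.
Sprint Interview starts after Design Check-in ends.
Sprint Interview starts after Research Huddle ends.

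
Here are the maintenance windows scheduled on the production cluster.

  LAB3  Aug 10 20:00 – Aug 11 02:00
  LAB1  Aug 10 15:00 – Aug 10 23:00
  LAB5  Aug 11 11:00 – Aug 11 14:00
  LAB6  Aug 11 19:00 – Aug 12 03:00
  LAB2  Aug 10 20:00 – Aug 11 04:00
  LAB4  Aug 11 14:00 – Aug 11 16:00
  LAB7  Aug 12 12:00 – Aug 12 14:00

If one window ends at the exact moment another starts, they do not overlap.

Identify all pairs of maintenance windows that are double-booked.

Sorted by start: LAB1, LAB2, LAB3, LAB5, LAB4, LAB6, LAB7.
LAB2 starts before LAB1 ends → LAB1 and LAB2 overlap.
LAB3 starts before LAB1 ends → LAB1 and LAB3 overlap.
LAB5 starts after LAB1 ends, so LAB1 has no further overlaps.
LAB3 starts before LAB2 ends → LAB2 and LAB3 overlap.
LAB5 starts after LAB2 ends, so LAB2 has no further overlaps.
LAB5 starts after LAB3 ends, so LAB3 has no further overlaps.
LAB4 starts exactly when LAB5 ends (back-to-back, no overlap), so LAB5 has no further overlaps.
LAB6 starts after LAB4 ends, so LAB4 has no further overlaps.
LAB7 starts after LAB6 ends.

LAB1 & LAB2, LAB1 & LAB3, LAB2 & LAB3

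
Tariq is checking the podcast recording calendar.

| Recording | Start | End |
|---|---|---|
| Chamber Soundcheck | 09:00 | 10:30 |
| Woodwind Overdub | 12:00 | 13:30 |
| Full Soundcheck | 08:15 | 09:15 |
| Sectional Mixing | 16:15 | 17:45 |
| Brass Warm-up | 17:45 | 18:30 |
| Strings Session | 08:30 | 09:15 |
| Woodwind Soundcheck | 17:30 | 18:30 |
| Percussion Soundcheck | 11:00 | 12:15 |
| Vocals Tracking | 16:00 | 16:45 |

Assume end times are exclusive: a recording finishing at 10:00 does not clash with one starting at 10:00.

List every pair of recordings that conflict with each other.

Sorted by start: Full Soundcheck, Strings Session, Chamber Soundcheck, Percussion Soundcheck, Woodwind Overdub, Vocals Tracking, Sectional Mixing, Woodwind Soundcheck, Brass Warm-up.
Strings Session starts before Full Soundcheck ends → Full Soundcheck and Strings Session overlap.
Chamber Soundcheck starts before Full Soundcheck ends → Full Soundcheck and Chamber Soundcheck overlap.
Percussion Soundcheck starts after Full Soundcheck ends — done with Full Soundcheck.
Chamber Soundcheck starts before Strings Session ends → Strings Session and Chamber Soundcheck overlap.
Percussion Soundcheck starts after Strings Session ends — done with Strings Session.
Percussion Soundcheck starts after Chamber Soundcheck ends — done with Chamber Soundcheck.
Woodwind Overdub starts before Percussion Soundcheck ends → Percussion Soundcheck and Woodwind Overdub overlap.
Vocals Tracking starts after Percussion Soundcheck ends — done with Percussion Soundcheck.
Vocals Tracking starts after Woodwind Overdub ends — done with Woodwind Overdub.
Sectional Mixing starts before Vocals Tracking ends → Vocals Tracking and Sectional Mixing overlap.
Woodwind Soundcheck starts after Vocals Tracking ends — done with Vocals Tracking.
Woodwind Soundcheck starts before Sectional Mixing ends → Sectional Mixing and Woodwind Soundcheck overlap.
Brass Warm-up starts exactly when Sectional Mixing ends (back-to-back, no overlap).
Brass Warm-up starts before Woodwind Soundcheck ends → Woodwind Soundcheck and Brass Warm-up overlap.

Brass Warm-up & Woodwind Soundcheck, Chamber Soundcheck & Full Soundcheck, Chamber Soundcheck & Strings Session, Full Soundcheck & Strings Session, Percussion Soundcheck & Woodwind Overdub, Sectional Mixing & Vocals Tracking, Sectional Mixing & Woodwind Soundcheck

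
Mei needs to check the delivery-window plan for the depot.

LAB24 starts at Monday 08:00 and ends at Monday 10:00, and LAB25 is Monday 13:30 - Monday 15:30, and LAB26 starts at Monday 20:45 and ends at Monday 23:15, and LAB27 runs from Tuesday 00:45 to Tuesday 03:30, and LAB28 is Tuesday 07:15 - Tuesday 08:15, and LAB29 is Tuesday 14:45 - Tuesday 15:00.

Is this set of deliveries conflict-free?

Yes

Sorted by start: LAB24, LAB25, LAB26, LAB27, LAB28, LAB29.
LAB25 starts after LAB24 ends — done with LAB24.
LAB26 starts after LAB25 ends — done with LAB25.
LAB27 starts after LAB26 ends — done with LAB26.
LAB28 starts after LAB27 ends — done with LAB27.
LAB29 starts after LAB28 ends.
Every pair is clear; the schedule has no overlaps.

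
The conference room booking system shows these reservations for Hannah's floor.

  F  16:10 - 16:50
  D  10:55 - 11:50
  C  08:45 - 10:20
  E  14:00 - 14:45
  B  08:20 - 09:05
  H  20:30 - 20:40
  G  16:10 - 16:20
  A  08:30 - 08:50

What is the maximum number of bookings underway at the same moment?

3

Sweep the timeline, counting +1 at each start and −1 at each end (ends before starts at a tie):
08:20 start B → 1
08:30 start A → 2
08:45 start C → 3
08:50 end A → 2
09:05 end B → 1
10:20 end C → 0
10:55 start D → 1
11:50 end D → 0
14:00 start E → 1
14:45 end E → 0
16:10 start F → 1
16:10 start G → 2
16:20 end G → 1
16:50 end F → 0
20:30 start H → 1
20:40 end H → 0
Peak is 3, at 08:45 (A, B, C).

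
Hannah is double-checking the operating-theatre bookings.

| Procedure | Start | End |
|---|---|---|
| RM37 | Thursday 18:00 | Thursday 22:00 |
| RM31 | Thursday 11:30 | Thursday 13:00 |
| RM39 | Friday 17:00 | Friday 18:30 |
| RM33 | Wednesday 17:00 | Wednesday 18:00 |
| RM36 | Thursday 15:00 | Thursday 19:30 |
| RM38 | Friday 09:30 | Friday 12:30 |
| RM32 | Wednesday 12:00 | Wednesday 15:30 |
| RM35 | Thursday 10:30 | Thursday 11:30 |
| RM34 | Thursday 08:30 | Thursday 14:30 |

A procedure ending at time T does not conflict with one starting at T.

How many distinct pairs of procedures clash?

Check each pair: they overlap iff neither finishes before the other starts.
Sorted by start: RM32, RM33, RM34, RM35, RM31, RM36, RM37, RM38, RM39.
RM33 starts after RM32 ends — done with RM32.
RM34 starts after RM33 ends — done with RM33.
RM35 starts before RM34 ends → RM34 and RM35 overlap.
RM31 starts before RM34 ends → RM34 and RM31 overlap.
RM36 starts after RM34 ends — done with RM34.
RM31 starts exactly when RM35 ends (back-to-back, no overlap) — done with RM35.
RM36 starts after RM31 ends — done with RM31.
RM37 starts before RM36 ends → RM36 and RM37 overlap.
RM38 starts after RM36 ends — done with RM36.
RM38 starts after RM37 ends — done with RM37.
RM39 starts after RM38 ends.
Overlapping pairs: RM31 & RM34, RM34 & RM35, RM36 & RM37 — 3 in total.

3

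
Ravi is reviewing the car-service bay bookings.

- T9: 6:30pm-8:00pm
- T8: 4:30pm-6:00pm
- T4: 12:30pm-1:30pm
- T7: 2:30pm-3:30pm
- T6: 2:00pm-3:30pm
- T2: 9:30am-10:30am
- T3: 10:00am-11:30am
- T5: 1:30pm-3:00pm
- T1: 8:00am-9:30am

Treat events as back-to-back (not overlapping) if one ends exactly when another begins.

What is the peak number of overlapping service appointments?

Sweep the timeline, counting +1 at each start and −1 at each end (ends before starts at a tie):
8:00am start T1 → 1
9:30am end T1 → 0
9:30am start T2 → 1
10:00am start T3 → 2
10:30am end T2 → 1
11:30am end T3 → 0
12:30pm start T4 → 1
1:30pm end T4 → 0
1:30pm start T5 → 1
2:00pm start T6 → 2
2:30pm start T7 → 3
3:00pm end T5 → 2
3:30pm end T6 → 1
3:30pm end T7 → 0
4:30pm start T8 → 1
6:00pm end T8 → 0
6:30pm start T9 → 1
8:00pm end T9 → 0
Peak is 3, at 2:30pm (T5, T6, T7).

3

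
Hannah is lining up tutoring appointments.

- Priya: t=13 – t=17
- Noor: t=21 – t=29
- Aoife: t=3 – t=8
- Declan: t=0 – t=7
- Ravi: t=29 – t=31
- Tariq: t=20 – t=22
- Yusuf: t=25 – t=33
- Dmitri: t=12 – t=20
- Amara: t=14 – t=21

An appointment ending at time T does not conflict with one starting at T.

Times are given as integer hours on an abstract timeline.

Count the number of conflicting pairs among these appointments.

8

Check each pair: they overlap iff neither finishes before the other starts.
Sorted by start: Declan, Aoife, Dmitri, Priya, Amara, Tariq, Noor, Yusuf, Ravi.
Aoife starts before Declan ends → Declan and Aoife overlap.
Dmitri starts after Declan ends, so nothing later overlaps Declan either.
Dmitri starts after Aoife ends, so nothing later overlaps Aoife either.
Priya starts before Dmitri ends → Dmitri and Priya overlap.
Amara starts before Dmitri ends → Dmitri and Amara overlap.
Tariq starts exactly when Dmitri ends (back-to-back, no overlap), so nothing later overlaps Dmitri either.
Amara starts before Priya ends → Priya and Amara overlap.
Tariq starts after Priya ends, so nothing later overlaps Priya either.
Tariq starts before Amara ends → Amara and Tariq overlap.
Noor starts exactly when Amara ends (back-to-back, no overlap), so nothing later overlaps Amara either.
Noor starts before Tariq ends → Tariq and Noor overlap.
Yusuf starts after Tariq ends, so nothing later overlaps Tariq either.
Yusuf starts before Noor ends → Noor and Yusuf overlap.
Ravi starts exactly when Noor ends (back-to-back, no overlap).
Ravi starts before Yusuf ends → Yusuf and Ravi overlap.
Overlapping pairs: Amara & Dmitri, Amara & Priya, Amara & Tariq, Aoife & Declan, Dmitri & Priya, Noor & Tariq, Noor & Yusuf, Ravi & Yusuf — 8 in total.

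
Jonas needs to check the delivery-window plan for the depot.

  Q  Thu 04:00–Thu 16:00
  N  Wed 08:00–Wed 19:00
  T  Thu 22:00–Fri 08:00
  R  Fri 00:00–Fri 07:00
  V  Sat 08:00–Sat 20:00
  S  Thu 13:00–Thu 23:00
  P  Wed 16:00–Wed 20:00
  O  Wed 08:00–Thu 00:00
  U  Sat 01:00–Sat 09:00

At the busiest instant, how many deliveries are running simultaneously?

Sort all start/end points and keep a running count:
Wed 08:00 start N → 1
Wed 08:00 start O → 2
Wed 16:00 start P → 3
Wed 19:00 end N → 2
Wed 20:00 end P → 1
Thu 00:00 end O → 0
Thu 04:00 start Q → 1
Thu 13:00 start S → 2
Thu 16:00 end Q → 1
Thu 22:00 start T → 2
Thu 23:00 end S → 1
Fri 00:00 start R → 2
Fri 07:00 end R → 1
Fri 08:00 end T → 0
Sat 01:00 start U → 1
Sat 08:00 start V → 2
Sat 09:00 end U → 1
Sat 20:00 end V → 0
Peak is 3, at Wed 16:00 (N, O, P).

3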